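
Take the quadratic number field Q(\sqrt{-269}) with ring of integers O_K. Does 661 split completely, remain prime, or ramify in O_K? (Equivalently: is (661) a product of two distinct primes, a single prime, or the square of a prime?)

remains prime (inert)

Since -269 ≢ 1 mod 4, the ring of integers is ℤ[√-269] with discriminant 4·(-269) = -1076.
661 ∤ -1076, so 661 is unramified.
(-269/661) = 392^330 mod 661 = 660, giving Legendre symbol -1.
Legendre symbol -1 ⇒ 661 is inert.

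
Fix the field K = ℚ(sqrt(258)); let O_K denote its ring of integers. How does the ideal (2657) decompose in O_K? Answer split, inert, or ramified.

Since 258 ≢ 1 mod 4, the ring of integers is ℤ[√258] with discriminant 4·258 = 1032.
2657 ∤ 1032, so 2657 is unramified.
Compute (258/2657) via Euler: 258^((2657-1)/2) mod 2657 = 1, so (258/2657) = 1.
d is a quadratic residue mod p, hence 2657 splits in O_K.

split — (2657) = 𝔭₁𝔭₂ with 𝔭₁ ≠ 𝔭₂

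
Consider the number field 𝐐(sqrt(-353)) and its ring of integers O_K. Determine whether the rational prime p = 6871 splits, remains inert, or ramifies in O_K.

Since -353 ≢ 1 mod 4, the ring of integers is ℤ[√-353] with discriminant 4·(-353) = -1412.
Since gcd(6871, -1412) = 1 the prime 6871 does not ramify.
(-353/6871) = 6518^3435 mod 6871 = 6870, giving Legendre symbol -1.
d is a non-residue mod p, hence 6871 remains inert in O_K.

6871 remains inert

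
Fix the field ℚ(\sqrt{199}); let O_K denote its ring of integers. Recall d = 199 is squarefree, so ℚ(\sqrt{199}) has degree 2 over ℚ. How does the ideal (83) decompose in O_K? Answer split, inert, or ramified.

Since 199 ≢ 1 mod 4, the ring of integers is ℤ[√199] with discriminant 4·199 = 796.
Since gcd(83, 796) = 1 the prime 83 does not ramify.
Legendre symbol by Euler's criterion: (199/83) ≡ 199^41 ≡ 1 (mod 83), i.e. (199/83) = 1.
d is a quadratic residue mod p, hence 83 splits in O_K.

83 splits in O_K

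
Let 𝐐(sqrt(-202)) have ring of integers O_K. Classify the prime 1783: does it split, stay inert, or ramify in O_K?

splits completely

Since -202 ≢ 1 mod 4, the ring of integers is ℤ[√-202] with discriminant 4·(-202) = -808.
Since gcd(1783, -808) = 1 the prime 1783 does not ramify.
Euler's criterion: (-202)^891 mod 1783 = 1. Thus (-202|1783) = 1.
(-202/1783) = 1, so 1783 splits.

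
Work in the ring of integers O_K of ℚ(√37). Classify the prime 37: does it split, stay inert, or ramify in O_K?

37 is ramified

Since 37 ≡ 1 mod 4, the ring of integers is ℤ[(1+√37)/2] with discriminant 37.
disc(K) = 37 = 37·1, so p = 37 is ramified.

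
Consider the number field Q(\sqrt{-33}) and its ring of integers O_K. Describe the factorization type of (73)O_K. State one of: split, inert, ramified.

73 remains inert

Since -33 ≢ 1 mod 4, the ring of integers is ℤ[√-33] with discriminant 4·(-33) = -132.
Since gcd(73, -132) = 1 the prime 73 does not ramify.
(-33/73) = 40^36 mod 73 = 72, giving Legendre symbol -1.
d is a non-residue mod p, hence 73 remains inert in O_K.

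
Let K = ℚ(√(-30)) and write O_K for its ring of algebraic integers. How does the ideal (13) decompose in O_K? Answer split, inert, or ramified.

splits completely

Since -30 ≢ 1 mod 4, the ring of integers is ℤ[√-30] with discriminant 4·(-30) = -120.
13 ∤ -120, so 13 is unramified.
Euler's criterion: (-30)^6 mod 13 = 1. Thus (-30|13) = 1.
d is a quadratic residue mod p, hence 13 splits in O_K.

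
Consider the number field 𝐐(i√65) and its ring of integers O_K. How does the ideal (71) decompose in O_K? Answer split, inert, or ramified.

split — (71) = 𝔭₁𝔭₂ with 𝔭₁ ≠ 𝔭₂

d = -65 ≡ 3 (mod 4), so O_K = ℤ[√-65] and disc(K) = 4d = -260.
disc(K) = -260 is not divisible by 71; 71 is unramified.
Legendre symbol by Euler's criterion: (-65/71) ≡ (-65)^35 ≡ 1 (mod 71), i.e. (-65/71) = 1.
Legendre symbol 1 ⇒ 71 is split.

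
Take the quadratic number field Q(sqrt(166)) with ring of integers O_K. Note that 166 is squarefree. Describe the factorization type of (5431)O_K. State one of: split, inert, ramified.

166 mod 4 = 2, hence disc K = 4·166 = 664 and O_K = ℤ[√166].
5431 ∤ 664, so 5431 is unramified.
Euler's criterion: 166^2715 mod 5431 = 5430. Thus (166|5431) = -1.
(166/5431) = -1, so 5431 is inert.

p is inert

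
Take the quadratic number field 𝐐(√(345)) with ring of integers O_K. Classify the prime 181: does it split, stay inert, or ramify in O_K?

inert

d = 345 ≡ 1 (mod 4), so O_K = ℤ[(1+√345)/2] and disc(K) = d = 345.
181 ∤ 345, so 181 is unramified.
Euler's criterion: 345^90 mod 181 = 180. Thus (345|181) = -1.
d is a non-residue mod p, hence 181 remains inert in O_K.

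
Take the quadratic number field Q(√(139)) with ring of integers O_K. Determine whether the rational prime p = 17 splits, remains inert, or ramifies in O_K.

remains prime (inert)

Since 139 ≢ 1 mod 4, the ring of integers is ℤ[√139] with discriminant 4·139 = 556.
disc(K) = 556 is not divisible by 17; 17 is unramified.
(139/17) = 3^8 mod 17 = 16, giving Legendre symbol -1.
Legendre symbol -1 ⇒ 17 is inert.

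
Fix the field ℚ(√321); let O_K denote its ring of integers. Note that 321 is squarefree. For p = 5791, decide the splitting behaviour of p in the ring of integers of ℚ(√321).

d = 321 ≡ 1 (mod 4), so O_K = ℤ[(1+√321)/2] and disc(K) = d = 321.
disc(K) = 321 is not divisible by 5791; 5791 is unramified.
(321/5791) = 321^2895 mod 5791 = 1, giving Legendre symbol 1.
d is a quadratic residue mod p, hence 5791 splits in O_K.

split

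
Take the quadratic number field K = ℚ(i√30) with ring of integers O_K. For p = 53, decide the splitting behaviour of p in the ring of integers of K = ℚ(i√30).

remains prime (inert)

Since -30 ≢ 1 mod 4, the ring of integers is ℤ[√-30] with discriminant 4·(-30) = -120.
53 ∤ -120, so 53 is unramified.
Compute (-30/53) via Euler: 23^((53-1)/2) mod 53 = 52, so (-30/53) = -1.
(-30/53) = -1, so 53 is inert.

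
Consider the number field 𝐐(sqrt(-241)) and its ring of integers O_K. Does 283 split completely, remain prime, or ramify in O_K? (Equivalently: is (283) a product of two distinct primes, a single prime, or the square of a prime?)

split

-241 mod 4 = 3, hence disc K = 4·(-241) = -964 and O_K = ℤ[√-241].
Since gcd(283, -964) = 1 the prime 283 does not ramify.
Euler's criterion: (-241)^141 mod 283 = 1. Thus (-241|283) = 1.
Legendre symbol 1 ⇒ 283 is split.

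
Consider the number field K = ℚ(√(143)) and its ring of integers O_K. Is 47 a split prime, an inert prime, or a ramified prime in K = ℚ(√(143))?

Since 143 ≢ 1 mod 4, the ring of integers is ℤ[√143] with discriminant 4·143 = 572.
disc(K) = 572 is not divisible by 47; 47 is unramified.
(143/47) = 2^23 mod 47 = 1, giving Legendre symbol 1.
(143/47) = 1, so 47 splits.

splits completely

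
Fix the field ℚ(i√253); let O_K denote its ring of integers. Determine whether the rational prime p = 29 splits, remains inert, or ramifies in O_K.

d = -253 ≡ 3 (mod 4), so O_K = ℤ[√-253] and disc(K) = 4d = -1012.
Since gcd(29, -1012) = 1 the prime 29 does not ramify.
Legendre symbol by Euler's criterion: (-253/29) ≡ (-253)^14 ≡ 28 (mod 29), i.e. (-253/29) = -1.
(-253/29) = -1, so 29 is inert.

inert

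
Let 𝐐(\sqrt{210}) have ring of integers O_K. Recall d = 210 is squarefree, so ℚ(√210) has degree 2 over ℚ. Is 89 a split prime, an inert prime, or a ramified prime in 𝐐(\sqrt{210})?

split

d = 210 ≡ 2 (mod 4), so O_K = ℤ[√210] and disc(K) = 4d = 840.
Since gcd(89, 840) = 1 the prime 89 does not ramify.
Compute (210/89) via Euler: 32^((89-1)/2) mod 89 = 1, so (210/89) = 1.
(210/89) = 1, so 89 splits.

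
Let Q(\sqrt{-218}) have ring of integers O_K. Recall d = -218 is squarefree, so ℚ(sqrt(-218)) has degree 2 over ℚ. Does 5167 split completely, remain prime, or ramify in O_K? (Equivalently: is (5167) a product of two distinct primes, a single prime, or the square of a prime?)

Since -218 ≢ 1 mod 4, the ring of integers is ℤ[√-218] with discriminant 4·(-218) = -872.
Since gcd(5167, -872) = 1 the prime 5167 does not ramify.
Compute (-218/5167) via Euler: 4949^((5167-1)/2) mod 5167 = 1, so (-218/5167) = 1.
d is a quadratic residue mod p, hence 5167 splits in O_K.

splits completely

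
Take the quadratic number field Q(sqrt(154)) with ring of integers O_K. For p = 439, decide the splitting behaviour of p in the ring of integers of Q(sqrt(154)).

Since 154 ≢ 1 mod 4, the ring of integers is ℤ[√154] with discriminant 4·154 = 616.
439 ∤ 616, so 439 is unramified.
(154/439) = 154^219 mod 439 = 1, giving Legendre symbol 1.
d is a quadratic residue mod p, hence 439 splits in O_K.

splits completely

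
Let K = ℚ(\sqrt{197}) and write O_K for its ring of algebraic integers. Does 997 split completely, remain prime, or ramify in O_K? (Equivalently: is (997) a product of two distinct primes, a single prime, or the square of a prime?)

Since 197 ≡ 1 mod 4, the ring of integers is ℤ[(1+√197)/2] with discriminant 197.
disc(K) = 197 is not divisible by 997; 997 is unramified.
Compute (197/997) via Euler: 197^((997-1)/2) mod 997 = 996, so (197/997) = -1.
d is a non-residue mod p, hence 997 remains inert in O_K.

remains prime (inert)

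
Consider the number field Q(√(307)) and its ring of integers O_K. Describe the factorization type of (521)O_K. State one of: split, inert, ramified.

inert

Since 307 ≢ 1 mod 4, the ring of integers is ℤ[√307] with discriminant 4·307 = 1228.
Since gcd(521, 1228) = 1 the prime 521 does not ramify.
Euler's criterion: 307^260 mod 521 = 520. Thus (307|521) = -1.
Legendre symbol -1 ⇒ 521 is inert.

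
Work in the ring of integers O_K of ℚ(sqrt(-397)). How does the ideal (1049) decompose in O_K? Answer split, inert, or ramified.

split — (1049) = 𝔭₁𝔭₂ with 𝔭₁ ≠ 𝔭₂

Since -397 ≢ 1 mod 4, the ring of integers is ℤ[√-397] with discriminant 4·(-397) = -1588.
1049 ∤ -1588, so 1049 is unramified.
Compute (-397/1049) via Euler: 652^((1049-1)/2) mod 1049 = 1, so (-397/1049) = 1.
d is a quadratic residue mod p, hence 1049 splits in O_K.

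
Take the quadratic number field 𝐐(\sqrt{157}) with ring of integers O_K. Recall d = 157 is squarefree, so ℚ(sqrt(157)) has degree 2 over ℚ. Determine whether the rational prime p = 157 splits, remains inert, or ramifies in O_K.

ramified — (157) = 𝔭²

d = 157 ≡ 1 (mod 4), so O_K = ℤ[(1+√157)/2] and disc(K) = d = 157.
disc(K) = 157 = 157·1, so p = 157 is ramified.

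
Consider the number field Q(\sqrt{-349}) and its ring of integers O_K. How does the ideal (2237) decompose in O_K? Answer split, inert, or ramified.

2237 splits in O_K

-349 mod 4 = 3, hence disc K = 4·(-349) = -1396 and O_K = ℤ[√-349].
disc(K) = -1396 is not divisible by 2237; 2237 is unramified.
Euler's criterion: (-349)^1118 mod 2237 = 1. Thus (-349|2237) = 1.
Legendre symbol 1 ⇒ 2237 is split.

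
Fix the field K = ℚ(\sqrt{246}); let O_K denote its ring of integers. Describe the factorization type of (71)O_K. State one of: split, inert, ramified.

Since 246 ≢ 1 mod 4, the ring of integers is ℤ[√246] with discriminant 4·246 = 984.
Since gcd(71, 984) = 1 the prime 71 does not ramify.
Compute (246/71) via Euler: 33^((71-1)/2) mod 71 = 70, so (246/71) = -1.
Legendre symbol -1 ⇒ 71 is inert.

inert — (71) stays prime in O_K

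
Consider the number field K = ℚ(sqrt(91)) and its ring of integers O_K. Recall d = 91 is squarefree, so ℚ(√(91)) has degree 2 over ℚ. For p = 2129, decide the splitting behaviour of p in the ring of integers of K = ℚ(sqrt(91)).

d = 91 ≡ 3 (mod 4), so O_K = ℤ[√91] and disc(K) = 4d = 364.
Since gcd(2129, 364) = 1 the prime 2129 does not ramify.
Compute (91/2129) via Euler: 91^((2129-1)/2) mod 2129 = 1, so (91/2129) = 1.
(91/2129) = 1, so 2129 splits.

split — (2129) = 𝔭₁𝔭₂ with 𝔭₁ ≠ 𝔭₂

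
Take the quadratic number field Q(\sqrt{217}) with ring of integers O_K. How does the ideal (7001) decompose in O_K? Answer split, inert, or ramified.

217 mod 4 = 1, hence disc K = 217 and O_K = ℤ[(1+√217)/2].
7001 ∤ 217, so 7001 is unramified.
Legendre symbol by Euler's criterion: (217/7001) ≡ 217^3500 ≡ 7000 (mod 7001), i.e. (217/7001) = -1.
Legendre symbol -1 ⇒ 7001 is inert.

remains prime (inert)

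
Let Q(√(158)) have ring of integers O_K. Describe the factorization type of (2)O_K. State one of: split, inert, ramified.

p ramifies

d = 158 ≡ 2 (mod 4), so O_K = ℤ[√158] and disc(K) = 4d = 632.
Ramification test: 2 | 632. The prime 2 ramifies in K.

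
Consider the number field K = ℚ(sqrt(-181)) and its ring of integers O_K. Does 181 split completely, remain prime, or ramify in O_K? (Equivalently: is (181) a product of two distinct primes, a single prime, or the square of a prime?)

p ramifies

-181 mod 4 = 3, hence disc K = 4·(-181) = -724 and O_K = ℤ[√-181].
Ramification test: 181 | -724. The prime 181 ramifies in K.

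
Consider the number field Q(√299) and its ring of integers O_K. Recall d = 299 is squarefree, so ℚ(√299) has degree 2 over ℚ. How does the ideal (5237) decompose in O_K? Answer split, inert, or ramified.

p is inert

Since 299 ≢ 1 mod 4, the ring of integers is ℤ[√299] with discriminant 4·299 = 1196.
disc(K) = 1196 is not divisible by 5237; 5237 is unramified.
Legendre symbol by Euler's criterion: (299/5237) ≡ 299^2618 ≡ 5236 (mod 5237), i.e. (299/5237) = -1.
Legendre symbol -1 ⇒ 5237 is inert.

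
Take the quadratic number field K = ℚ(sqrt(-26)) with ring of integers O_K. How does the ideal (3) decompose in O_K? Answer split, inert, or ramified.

d = -26 ≡ 2 (mod 4), so O_K = ℤ[√-26] and disc(K) = 4d = -104.
Since gcd(3, -104) = 1 the prime 3 does not ramify.
(-26/3) = 1^1 mod 3 = 1, giving Legendre symbol 1.
Legendre symbol 1 ⇒ 3 is split.

3 splits in O_K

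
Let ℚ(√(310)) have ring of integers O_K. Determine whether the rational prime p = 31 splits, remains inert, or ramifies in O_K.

ramified — (31) = 𝔭²

Since 310 ≢ 1 mod 4, the ring of integers is ℤ[√310] with discriminant 4·310 = 1240.
31 divides disc(K) = 1240, so 31 ramifies.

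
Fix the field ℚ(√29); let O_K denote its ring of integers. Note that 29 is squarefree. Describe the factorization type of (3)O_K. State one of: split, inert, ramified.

inert — (3) stays prime in O_K

29 mod 4 = 1, hence disc K = 29 and O_K = ℤ[(1+√29)/2].
Since gcd(3, 29) = 1 the prime 3 does not ramify.
Legendre symbol by Euler's criterion: (29/3) ≡ 29^1 ≡ 2 (mod 3), i.e. (29/3) = -1.
(29/3) = -1, so 3 is inert.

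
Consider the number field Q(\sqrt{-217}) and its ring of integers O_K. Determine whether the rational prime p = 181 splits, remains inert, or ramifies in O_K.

Since -217 ≢ 1 mod 4, the ring of integers is ℤ[√-217] with discriminant 4·(-217) = -868.
Since gcd(181, -868) = 1 the prime 181 does not ramify.
Compute (-217/181) via Euler: 145^((181-1)/2) mod 181 = 1, so (-217/181) = 1.
(-217/181) = 1, so 181 splits.

split — (181) = 𝔭₁𝔭₂ with 𝔭₁ ≠ 𝔭₂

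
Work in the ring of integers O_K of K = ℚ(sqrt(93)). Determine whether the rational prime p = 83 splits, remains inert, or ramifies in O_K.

split

d = 93 ≡ 1 (mod 4), so O_K = ℤ[(1+√93)/2] and disc(K) = d = 93.
Since gcd(83, 93) = 1 the prime 83 does not ramify.
Legendre symbol by Euler's criterion: (93/83) ≡ 93^41 ≡ 1 (mod 83), i.e. (93/83) = 1.
d is a quadratic residue mod p, hence 83 splits in O_K.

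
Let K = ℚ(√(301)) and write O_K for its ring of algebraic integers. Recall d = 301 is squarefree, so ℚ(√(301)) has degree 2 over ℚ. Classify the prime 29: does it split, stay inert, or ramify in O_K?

301 mod 4 = 1, hence disc K = 301 and O_K = ℤ[(1+√301)/2].
29 ∤ 301, so 29 is unramified.
(301/29) = 11^14 mod 29 = 28, giving Legendre symbol -1.
(301/29) = -1, so 29 is inert.

remains prime (inert)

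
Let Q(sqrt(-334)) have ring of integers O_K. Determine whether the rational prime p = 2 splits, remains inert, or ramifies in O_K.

d = -334 ≡ 2 (mod 4), so O_K = ℤ[√-334] and disc(K) = 4d = -1336.
Ramification test: 2 | -1336. The prime 2 ramifies in K.

ramified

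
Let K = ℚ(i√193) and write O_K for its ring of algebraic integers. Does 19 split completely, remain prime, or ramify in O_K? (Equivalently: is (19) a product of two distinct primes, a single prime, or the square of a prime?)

Since -193 ≢ 1 mod 4, the ring of integers is ℤ[√-193] with discriminant 4·(-193) = -772.
disc(K) = -772 is not divisible by 19; 19 is unramified.
(-193/19) = 16^9 mod 19 = 1, giving Legendre symbol 1.
Legendre symbol 1 ⇒ 19 is split.

p splits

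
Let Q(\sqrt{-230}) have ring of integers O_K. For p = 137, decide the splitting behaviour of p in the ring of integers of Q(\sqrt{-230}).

split — (137) = 𝔭₁𝔭₂ with 𝔭₁ ≠ 𝔭₂

-230 mod 4 = 2, hence disc K = 4·(-230) = -920 and O_K = ℤ[√-230].
137 ∤ -920, so 137 is unramified.
Compute (-230/137) via Euler: 44^((137-1)/2) mod 137 = 1, so (-230/137) = 1.
Legendre symbol 1 ⇒ 137 is split.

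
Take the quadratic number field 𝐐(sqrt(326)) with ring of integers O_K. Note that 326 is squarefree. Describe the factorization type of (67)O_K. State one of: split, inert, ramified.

inert

d = 326 ≡ 2 (mod 4), so O_K = ℤ[√326] and disc(K) = 4d = 1304.
Since gcd(67, 1304) = 1 the prime 67 does not ramify.
Compute (326/67) via Euler: 58^((67-1)/2) mod 67 = 66, so (326/67) = -1.
(326/67) = -1, so 67 is inert.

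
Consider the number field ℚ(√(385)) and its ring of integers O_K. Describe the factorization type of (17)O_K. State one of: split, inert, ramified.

inert — (17) stays prime in O_K

Since 385 ≡ 1 mod 4, the ring of integers is ℤ[(1+√385)/2] with discriminant 385.
disc(K) = 385 is not divisible by 17; 17 is unramified.
Euler's criterion: 385^8 mod 17 = 16. Thus (385|17) = -1.
Legendre symbol -1 ⇒ 17 is inert.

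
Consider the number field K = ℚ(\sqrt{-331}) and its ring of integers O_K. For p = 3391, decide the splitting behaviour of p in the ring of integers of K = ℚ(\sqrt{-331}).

Since -331 ≡ 1 mod 4, the ring of integers is ℤ[(1+√-331)/2] with discriminant -331.
3391 ∤ -331, so 3391 is unramified.
Euler's criterion: (-331)^1695 mod 3391 = 1. Thus (-331|3391) = 1.
Legendre symbol 1 ⇒ 3391 is split.

splits completely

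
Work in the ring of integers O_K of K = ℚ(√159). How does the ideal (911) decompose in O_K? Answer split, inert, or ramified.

split

Since 159 ≢ 1 mod 4, the ring of integers is ℤ[√159] with discriminant 4·159 = 636.
disc(K) = 636 is not divisible by 911; 911 is unramified.
Euler's criterion: 159^455 mod 911 = 1. Thus (159|911) = 1.
Legendre symbol 1 ⇒ 911 is split.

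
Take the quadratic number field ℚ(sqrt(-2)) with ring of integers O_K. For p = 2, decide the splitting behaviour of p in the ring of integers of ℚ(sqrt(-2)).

Since -2 ≢ 1 mod 4, the ring of integers is ℤ[√-2] with discriminant 4·(-2) = -8.
2 divides disc(K) = -8, so 2 ramifies.

p ramifies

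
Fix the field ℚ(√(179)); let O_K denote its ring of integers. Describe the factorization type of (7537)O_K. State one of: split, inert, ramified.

d = 179 ≡ 3 (mod 4), so O_K = ℤ[√179] and disc(K) = 4d = 716.
disc(K) = 716 is not divisible by 7537; 7537 is unramified.
(179/7537) = 179^3768 mod 7537 = 1, giving Legendre symbol 1.
d is a quadratic residue mod p, hence 7537 splits in O_K.

p splits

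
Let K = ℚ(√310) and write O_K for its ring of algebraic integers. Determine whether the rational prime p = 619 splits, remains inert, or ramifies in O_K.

310 mod 4 = 2, hence disc K = 4·310 = 1240 and O_K = ℤ[√310].
disc(K) = 1240 is not divisible by 619; 619 is unramified.
Compute (310/619) via Euler: 310^((619-1)/2) mod 619 = 618, so (310/619) = -1.
Legendre symbol -1 ⇒ 619 is inert.

inert — (619) stays prime in O_K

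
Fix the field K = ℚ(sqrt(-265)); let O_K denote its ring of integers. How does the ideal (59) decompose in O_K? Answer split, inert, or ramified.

59 remains inert

d = -265 ≡ 3 (mod 4), so O_K = ℤ[√-265] and disc(K) = 4d = -1060.
59 ∤ -1060, so 59 is unramified.
Euler's criterion: (-265)^29 mod 59 = 58. Thus (-265|59) = -1.
d is a non-residue mod p, hence 59 remains inert in O_K.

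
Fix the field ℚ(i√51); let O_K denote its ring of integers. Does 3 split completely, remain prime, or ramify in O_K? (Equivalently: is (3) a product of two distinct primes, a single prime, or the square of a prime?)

p ramifies

Since -51 ≡ 1 mod 4, the ring of integers is ℤ[(1+√-51)/2] with discriminant -51.
3 divides disc(K) = -51, so 3 ramifies.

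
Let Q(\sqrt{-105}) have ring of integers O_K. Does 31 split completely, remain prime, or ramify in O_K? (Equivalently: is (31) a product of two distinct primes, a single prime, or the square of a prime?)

p splits

d = -105 ≡ 3 (mod 4), so O_K = ℤ[√-105] and disc(K) = 4d = -420.
31 ∤ -420, so 31 is unramified.
(-105/31) = 19^15 mod 31 = 1, giving Legendre symbol 1.
d is a quadratic residue mod p, hence 31 splits in O_K.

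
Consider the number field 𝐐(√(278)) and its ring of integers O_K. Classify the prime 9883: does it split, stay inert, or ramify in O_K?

inert — (9883) stays prime in O_K

d = 278 ≡ 2 (mod 4), so O_K = ℤ[√278] and disc(K) = 4d = 1112.
Since gcd(9883, 1112) = 1 the prime 9883 does not ramify.
(278/9883) = 278^4941 mod 9883 = 9882, giving Legendre symbol -1.
Legendre symbol -1 ⇒ 9883 is inert.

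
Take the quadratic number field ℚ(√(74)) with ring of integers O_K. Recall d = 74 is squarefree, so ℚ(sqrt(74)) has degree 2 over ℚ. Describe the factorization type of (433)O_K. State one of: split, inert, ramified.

splits completely

Since 74 ≢ 1 mod 4, the ring of integers is ℤ[√74] with discriminant 4·74 = 296.
Since gcd(433, 296) = 1 the prime 433 does not ramify.
Legendre symbol by Euler's criterion: (74/433) ≡ 74^216 ≡ 1 (mod 433), i.e. (74/433) = 1.
(74/433) = 1, so 433 splits.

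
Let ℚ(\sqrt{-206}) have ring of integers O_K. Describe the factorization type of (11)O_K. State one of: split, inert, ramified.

splits completely

d = -206 ≡ 2 (mod 4), so O_K = ℤ[√-206] and disc(K) = 4d = -824.
Since gcd(11, -824) = 1 the prime 11 does not ramify.
Compute (-206/11) via Euler: 3^((11-1)/2) mod 11 = 1, so (-206/11) = 1.
(-206/11) = 1, so 11 splits.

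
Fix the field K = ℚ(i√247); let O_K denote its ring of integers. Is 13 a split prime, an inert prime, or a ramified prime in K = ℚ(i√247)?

ramifies in O_K

d = -247 ≡ 1 (mod 4), so O_K = ℤ[(1+√-247)/2] and disc(K) = d = -247.
13 divides disc(K) = -247, so 13 ramifies.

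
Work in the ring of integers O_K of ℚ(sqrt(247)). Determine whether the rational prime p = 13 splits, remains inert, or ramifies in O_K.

ramified — (13) = 𝔭²

Since 247 ≢ 1 mod 4, the ring of integers is ℤ[√247] with discriminant 4·247 = 988.
Ramification test: 13 | 988. The prime 13 ramifies in K.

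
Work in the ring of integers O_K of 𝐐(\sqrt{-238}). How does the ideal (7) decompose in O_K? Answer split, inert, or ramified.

Since -238 ≢ 1 mod 4, the ring of integers is ℤ[√-238] with discriminant 4·(-238) = -952.
7 divides disc(K) = -952, so 7 ramifies.

ramifies in O_K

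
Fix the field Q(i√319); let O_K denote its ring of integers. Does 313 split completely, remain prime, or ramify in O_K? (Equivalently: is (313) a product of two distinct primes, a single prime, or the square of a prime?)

split

d = -319 ≡ 1 (mod 4), so O_K = ℤ[(1+√-319)/2] and disc(K) = d = -319.
Since gcd(313, -319) = 1 the prime 313 does not ramify.
Euler's criterion: (-319)^156 mod 313 = 1. Thus (-319|313) = 1.
d is a quadratic residue mod p, hence 313 splits in O_K.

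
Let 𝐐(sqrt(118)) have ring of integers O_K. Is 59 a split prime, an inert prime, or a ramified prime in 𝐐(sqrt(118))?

ramified

Since 118 ≢ 1 mod 4, the ring of integers is ℤ[√118] with discriminant 4·118 = 472.
Ramification test: 59 | 472. The prime 59 ramifies in K.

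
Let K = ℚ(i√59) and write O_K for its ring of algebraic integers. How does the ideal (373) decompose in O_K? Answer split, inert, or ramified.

-59 mod 4 = 1, hence disc K = -59 and O_K = ℤ[(1+√-59)/2].
disc(K) = -59 is not divisible by 373; 373 is unramified.
Legendre symbol by Euler's criterion: (-59/373) ≡ (-59)^186 ≡ 1 (mod 373), i.e. (-59/373) = 1.
Legendre symbol 1 ⇒ 373 is split.

split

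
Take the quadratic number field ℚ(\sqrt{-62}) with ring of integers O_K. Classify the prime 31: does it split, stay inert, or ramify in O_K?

Since -62 ≢ 1 mod 4, the ring of integers is ℤ[√-62] with discriminant 4·(-62) = -248.
Ramification test: 31 | -248. The prime 31 ramifies in K.

p ramifies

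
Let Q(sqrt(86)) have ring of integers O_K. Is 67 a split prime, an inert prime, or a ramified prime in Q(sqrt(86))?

splits completely

d = 86 ≡ 2 (mod 4), so O_K = ℤ[√86] and disc(K) = 4d = 344.
67 ∤ 344, so 67 is unramified.
(86/67) = 19^33 mod 67 = 1, giving Legendre symbol 1.
(86/67) = 1, so 67 splits.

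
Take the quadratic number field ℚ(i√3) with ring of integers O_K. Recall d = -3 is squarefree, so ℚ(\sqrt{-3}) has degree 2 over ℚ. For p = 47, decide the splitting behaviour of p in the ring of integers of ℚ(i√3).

d = -3 ≡ 1 (mod 4), so O_K = ℤ[(1+√-3)/2] and disc(K) = d = -3.
47 ∤ -3, so 47 is unramified.
(-3/47) = 44^23 mod 47 = 46, giving Legendre symbol -1.
Legendre symbol -1 ⇒ 47 is inert.

p is inert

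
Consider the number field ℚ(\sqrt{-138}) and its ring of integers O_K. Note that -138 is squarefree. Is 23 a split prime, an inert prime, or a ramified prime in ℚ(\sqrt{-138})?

-138 mod 4 = 2, hence disc K = 4·(-138) = -552 and O_K = ℤ[√-138].
disc(K) = -552 = 23·(-24), so p = 23 is ramified.

ramified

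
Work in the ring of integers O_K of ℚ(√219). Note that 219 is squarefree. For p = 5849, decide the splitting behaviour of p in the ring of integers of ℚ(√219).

d = 219 ≡ 3 (mod 4), so O_K = ℤ[√219] and disc(K) = 4d = 876.
5849 ∤ 876, so 5849 is unramified.
Compute (219/5849) via Euler: 219^((5849-1)/2) mod 5849 = 5848, so (219/5849) = -1.
d is a non-residue mod p, hence 5849 remains inert in O_K.

p is inert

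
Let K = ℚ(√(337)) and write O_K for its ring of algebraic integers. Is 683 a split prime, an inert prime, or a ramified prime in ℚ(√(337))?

Since 337 ≡ 1 mod 4, the ring of integers is ℤ[(1+√337)/2] with discriminant 337.
disc(K) = 337 is not divisible by 683; 683 is unramified.
Legendre symbol by Euler's criterion: (337/683) ≡ 337^341 ≡ 1 (mod 683), i.e. (337/683) = 1.
Legendre symbol 1 ⇒ 683 is split.

p splits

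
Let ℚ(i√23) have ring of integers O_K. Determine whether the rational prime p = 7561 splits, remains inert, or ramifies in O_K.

Since -23 ≡ 1 mod 4, the ring of integers is ℤ[(1+√-23)/2] with discriminant -23.
7561 ∤ -23, so 7561 is unramified.
Compute (-23/7561) via Euler: 7538^((7561-1)/2) mod 7561 = 7560, so (-23/7561) = -1.
Legendre symbol -1 ⇒ 7561 is inert.

inert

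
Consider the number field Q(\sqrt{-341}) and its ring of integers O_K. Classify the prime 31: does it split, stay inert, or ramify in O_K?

31 is ramified

d = -341 ≡ 3 (mod 4), so O_K = ℤ[√-341] and disc(K) = 4d = -1364.
31 divides disc(K) = -1364, so 31 ramifies.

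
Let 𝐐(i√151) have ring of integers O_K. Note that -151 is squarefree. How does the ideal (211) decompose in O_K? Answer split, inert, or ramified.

d = -151 ≡ 1 (mod 4), so O_K = ℤ[(1+√-151)/2] and disc(K) = d = -151.
211 ∤ -151, so 211 is unramified.
(-151/211) = 60^105 mod 211 = 210, giving Legendre symbol -1.
Legendre symbol -1 ⇒ 211 is inert.

inert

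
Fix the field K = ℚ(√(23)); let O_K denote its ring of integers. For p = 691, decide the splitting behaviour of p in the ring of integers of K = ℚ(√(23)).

d = 23 ≡ 3 (mod 4), so O_K = ℤ[√23] and disc(K) = 4d = 92.
691 ∤ 92, so 691 is unramified.
Euler's criterion: 23^345 mod 691 = 690. Thus (23|691) = -1.
Legendre symbol -1 ⇒ 691 is inert.

691 remains inert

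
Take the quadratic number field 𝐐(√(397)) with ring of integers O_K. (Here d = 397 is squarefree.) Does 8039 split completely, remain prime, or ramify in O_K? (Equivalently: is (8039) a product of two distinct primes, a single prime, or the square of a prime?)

Since 397 ≡ 1 mod 4, the ring of integers is ℤ[(1+√397)/2] with discriminant 397.
Since gcd(8039, 397) = 1 the prime 8039 does not ramify.
Legendre symbol by Euler's criterion: (397/8039) ≡ 397^4019 ≡ 1 (mod 8039), i.e. (397/8039) = 1.
Legendre symbol 1 ⇒ 8039 is split.

split — (8039) = 𝔭₁𝔭₂ with 𝔭₁ ≠ 𝔭₂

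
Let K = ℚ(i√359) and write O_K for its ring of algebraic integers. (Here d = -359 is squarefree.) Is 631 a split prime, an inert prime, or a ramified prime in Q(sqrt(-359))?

d = -359 ≡ 1 (mod 4), so O_K = ℤ[(1+√-359)/2] and disc(K) = d = -359.
Since gcd(631, -359) = 1 the prime 631 does not ramify.
(-359/631) = 272^315 mod 631 = 1, giving Legendre symbol 1.
(-359/631) = 1, so 631 splits.

p splits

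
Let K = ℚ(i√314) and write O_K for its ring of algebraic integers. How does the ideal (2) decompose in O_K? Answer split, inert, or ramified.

ramified — (2) = 𝔭²

Since -314 ≢ 1 mod 4, the ring of integers is ℤ[√-314] with discriminant 4·(-314) = -1256.
Ramification test: 2 | -1256. The prime 2 ramifies in K.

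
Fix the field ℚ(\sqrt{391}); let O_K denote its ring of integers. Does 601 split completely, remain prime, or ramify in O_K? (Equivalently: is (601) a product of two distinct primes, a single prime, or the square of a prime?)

391 mod 4 = 3, hence disc K = 4·391 = 1564 and O_K = ℤ[√391].
601 ∤ 1564, so 601 is unramified.
Legendre symbol by Euler's criterion: (391/601) ≡ 391^300 ≡ 600 (mod 601), i.e. (391/601) = -1.
d is a non-residue mod p, hence 601 remains inert in O_K.

601 remains inert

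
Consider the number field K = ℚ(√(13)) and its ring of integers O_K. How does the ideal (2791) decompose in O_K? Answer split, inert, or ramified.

splits completely

d = 13 ≡ 1 (mod 4), so O_K = ℤ[(1+√13)/2] and disc(K) = d = 13.
2791 ∤ 13, so 2791 is unramified.
Euler's criterion: 13^1395 mod 2791 = 1. Thus (13|2791) = 1.
d is a quadratic residue mod p, hence 2791 splits in O_K.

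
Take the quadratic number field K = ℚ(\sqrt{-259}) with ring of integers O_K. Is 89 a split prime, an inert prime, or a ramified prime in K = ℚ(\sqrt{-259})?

89 splits in O_K

Since -259 ≡ 1 mod 4, the ring of integers is ℤ[(1+√-259)/2] with discriminant -259.
89 ∤ -259, so 89 is unramified.
Compute (-259/89) via Euler: 8^((89-1)/2) mod 89 = 1, so (-259/89) = 1.
Legendre symbol 1 ⇒ 89 is split.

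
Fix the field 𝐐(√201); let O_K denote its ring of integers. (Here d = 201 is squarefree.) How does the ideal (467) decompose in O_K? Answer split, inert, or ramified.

201 mod 4 = 1, hence disc K = 201 and O_K = ℤ[(1+√201)/2].
disc(K) = 201 is not divisible by 467; 467 is unramified.
Euler's criterion: 201^233 mod 467 = 466. Thus (201|467) = -1.
d is a non-residue mod p, hence 467 remains inert in O_K.

inert — (467) stays prime in O_K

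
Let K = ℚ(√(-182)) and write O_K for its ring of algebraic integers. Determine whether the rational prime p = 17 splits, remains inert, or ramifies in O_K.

d = -182 ≡ 2 (mod 4), so O_K = ℤ[√-182] and disc(K) = 4d = -728.
17 ∤ -728, so 17 is unramified.
(-182/17) = 5^8 mod 17 = 16, giving Legendre symbol -1.
(-182/17) = -1, so 17 is inert.

inert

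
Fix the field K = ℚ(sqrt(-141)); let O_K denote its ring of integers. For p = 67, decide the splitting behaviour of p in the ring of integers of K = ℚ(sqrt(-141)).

67 splits in O_K

Since -141 ≢ 1 mod 4, the ring of integers is ℤ[√-141] with discriminant 4·(-141) = -564.
Since gcd(67, -564) = 1 the prime 67 does not ramify.
Legendre symbol by Euler's criterion: (-141/67) ≡ (-141)^33 ≡ 1 (mod 67), i.e. (-141/67) = 1.
(-141/67) = 1, so 67 splits.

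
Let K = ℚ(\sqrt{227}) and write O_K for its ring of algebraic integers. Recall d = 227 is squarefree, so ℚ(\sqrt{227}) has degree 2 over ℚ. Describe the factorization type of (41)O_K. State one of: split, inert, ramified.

227 mod 4 = 3, hence disc K = 4·227 = 908 and O_K = ℤ[√227].
disc(K) = 908 is not divisible by 41; 41 is unramified.
(227/41) = 22^20 mod 41 = 40, giving Legendre symbol -1.
d is a non-residue mod p, hence 41 remains inert in O_K.

p is inert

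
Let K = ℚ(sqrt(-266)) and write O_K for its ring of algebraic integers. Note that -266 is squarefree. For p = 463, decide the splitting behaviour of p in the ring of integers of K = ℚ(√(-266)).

Since -266 ≢ 1 mod 4, the ring of integers is ℤ[√-266] with discriminant 4·(-266) = -1064.
463 ∤ -1064, so 463 is unramified.
Legendre symbol by Euler's criterion: (-266/463) ≡ (-266)^231 ≡ 462 (mod 463), i.e. (-266/463) = -1.
d is a non-residue mod p, hence 463 remains inert in O_K.

inert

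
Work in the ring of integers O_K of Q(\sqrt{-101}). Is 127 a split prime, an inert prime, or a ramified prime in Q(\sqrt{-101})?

Since -101 ≢ 1 mod 4, the ring of integers is ℤ[√-101] with discriminant 4·(-101) = -404.
127 ∤ -404, so 127 is unramified.
Legendre symbol by Euler's criterion: (-101/127) ≡ (-101)^63 ≡ 1 (mod 127), i.e. (-101/127) = 1.
Legendre symbol 1 ⇒ 127 is split.

127 splits in O_K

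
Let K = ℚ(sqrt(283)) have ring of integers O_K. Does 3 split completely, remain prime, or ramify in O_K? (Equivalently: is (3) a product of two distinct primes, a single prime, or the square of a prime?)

283 mod 4 = 3, hence disc K = 4·283 = 1132 and O_K = ℤ[√283].
3 ∤ 1132, so 3 is unramified.
(283/3) = 1^1 mod 3 = 1, giving Legendre symbol 1.
d is a quadratic residue mod p, hence 3 splits in O_K.

3 splits in O_K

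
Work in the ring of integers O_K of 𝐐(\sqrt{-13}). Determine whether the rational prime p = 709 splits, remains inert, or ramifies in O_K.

-13 mod 4 = 3, hence disc K = 4·(-13) = -52 and O_K = ℤ[√-13].
Since gcd(709, -52) = 1 the prime 709 does not ramify.
Compute (-13/709) via Euler: 696^((709-1)/2) mod 709 = 708, so (-13/709) = -1.
d is a non-residue mod p, hence 709 remains inert in O_K.

p is inert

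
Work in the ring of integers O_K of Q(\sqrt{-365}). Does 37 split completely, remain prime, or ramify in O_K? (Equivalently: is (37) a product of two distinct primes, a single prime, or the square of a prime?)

p is inert

d = -365 ≡ 3 (mod 4), so O_K = ℤ[√-365] and disc(K) = 4d = -1460.
37 ∤ -1460, so 37 is unramified.
Compute (-365/37) via Euler: 5^((37-1)/2) mod 37 = 36, so (-365/37) = -1.
Legendre symbol -1 ⇒ 37 is inert.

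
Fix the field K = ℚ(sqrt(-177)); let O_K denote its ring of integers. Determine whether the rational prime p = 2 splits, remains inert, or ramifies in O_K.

2 is ramified

-177 mod 4 = 3, hence disc K = 4·(-177) = -708 and O_K = ℤ[√-177].
2 divides disc(K) = -708, so 2 ramifies.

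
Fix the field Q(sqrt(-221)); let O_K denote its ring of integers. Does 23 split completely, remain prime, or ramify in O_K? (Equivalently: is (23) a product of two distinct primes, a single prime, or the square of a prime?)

p splits

-221 mod 4 = 3, hence disc K = 4·(-221) = -884 and O_K = ℤ[√-221].
23 ∤ -884, so 23 is unramified.
(-221/23) = 9^11 mod 23 = 1, giving Legendre symbol 1.
d is a quadratic residue mod p, hence 23 splits in O_K.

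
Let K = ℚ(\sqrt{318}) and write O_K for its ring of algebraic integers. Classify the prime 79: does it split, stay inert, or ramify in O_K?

79 splits in O_K

d = 318 ≡ 2 (mod 4), so O_K = ℤ[√318] and disc(K) = 4d = 1272.
disc(K) = 1272 is not divisible by 79; 79 is unramified.
(318/79) = 2^39 mod 79 = 1, giving Legendre symbol 1.
(318/79) = 1, so 79 splits.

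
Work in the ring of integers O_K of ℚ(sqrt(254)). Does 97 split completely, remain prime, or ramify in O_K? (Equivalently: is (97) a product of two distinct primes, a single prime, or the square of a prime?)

254 mod 4 = 2, hence disc K = 4·254 = 1016 and O_K = ℤ[√254].
Since gcd(97, 1016) = 1 the prime 97 does not ramify.
(254/97) = 60^48 mod 97 = 96, giving Legendre symbol -1.
(254/97) = -1, so 97 is inert.

remains prime (inert)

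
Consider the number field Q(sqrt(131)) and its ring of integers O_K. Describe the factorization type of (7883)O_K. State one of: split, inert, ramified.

d = 131 ≡ 3 (mod 4), so O_K = ℤ[√131] and disc(K) = 4d = 524.
7883 ∤ 524, so 7883 is unramified.
Euler's criterion: 131^3941 mod 7883 = 1. Thus (131|7883) = 1.
Legendre symbol 1 ⇒ 7883 is split.

split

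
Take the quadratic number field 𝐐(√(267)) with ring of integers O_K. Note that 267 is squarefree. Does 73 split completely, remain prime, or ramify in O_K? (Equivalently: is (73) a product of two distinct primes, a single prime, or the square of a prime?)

267 mod 4 = 3, hence disc K = 4·267 = 1068 and O_K = ℤ[√267].
Since gcd(73, 1068) = 1 the prime 73 does not ramify.
Legendre symbol by Euler's criterion: (267/73) ≡ 267^36 ≡ 1 (mod 73), i.e. (267/73) = 1.
d is a quadratic residue mod p, hence 73 splits in O_K.

split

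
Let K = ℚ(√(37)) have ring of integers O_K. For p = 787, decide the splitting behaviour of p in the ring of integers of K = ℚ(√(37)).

splits completely

d = 37 ≡ 1 (mod 4), so O_K = ℤ[(1+√37)/2] and disc(K) = d = 37.
787 ∤ 37, so 787 is unramified.
Legendre symbol by Euler's criterion: (37/787) ≡ 37^393 ≡ 1 (mod 787), i.e. (37/787) = 1.
(37/787) = 1, so 787 splits.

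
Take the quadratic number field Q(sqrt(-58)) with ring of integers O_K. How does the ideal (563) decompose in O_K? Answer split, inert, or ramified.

d = -58 ≡ 2 (mod 4), so O_K = ℤ[√-58] and disc(K) = 4d = -232.
Since gcd(563, -232) = 1 the prime 563 does not ramify.
(-58/563) = 505^281 mod 563 = 562, giving Legendre symbol -1.
Legendre symbol -1 ⇒ 563 is inert.

563 remains inert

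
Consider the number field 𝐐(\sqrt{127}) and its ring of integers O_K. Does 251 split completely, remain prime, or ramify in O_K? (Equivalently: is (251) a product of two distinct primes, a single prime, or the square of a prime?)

inert

127 mod 4 = 3, hence disc K = 4·127 = 508 and O_K = ℤ[√127].
251 ∤ 508, so 251 is unramified.
Compute (127/251) via Euler: 127^((251-1)/2) mod 251 = 250, so (127/251) = -1.
Legendre symbol -1 ⇒ 251 is inert.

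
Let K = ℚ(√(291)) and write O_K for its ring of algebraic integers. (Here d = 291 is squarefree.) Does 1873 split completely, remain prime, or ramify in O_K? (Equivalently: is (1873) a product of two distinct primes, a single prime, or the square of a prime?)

Since 291 ≢ 1 mod 4, the ring of integers is ℤ[√291] with discriminant 4·291 = 1164.
disc(K) = 1164 is not divisible by 1873; 1873 is unramified.
Legendre symbol by Euler's criterion: (291/1873) ≡ 291^936 ≡ 1872 (mod 1873), i.e. (291/1873) = -1.
(291/1873) = -1, so 1873 is inert.

inert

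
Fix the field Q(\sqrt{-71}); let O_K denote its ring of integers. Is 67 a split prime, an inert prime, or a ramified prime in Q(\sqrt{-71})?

d = -71 ≡ 1 (mod 4), so O_K = ℤ[(1+√-71)/2] and disc(K) = d = -71.
disc(K) = -71 is not divisible by 67; 67 is unramified.
Compute (-71/67) via Euler: 63^((67-1)/2) mod 67 = 66, so (-71/67) = -1.
(-71/67) = -1, so 67 is inert.

p is inert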